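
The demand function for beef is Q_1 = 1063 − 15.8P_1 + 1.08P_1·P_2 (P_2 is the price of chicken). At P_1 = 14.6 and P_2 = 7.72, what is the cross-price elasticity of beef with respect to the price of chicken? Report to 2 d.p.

0.13

At P_1 = 14.6 and P_2 = 7.72: Q_1 = 954.049.
∂Q_1/∂P_2 = 1.08P_1 = 1.08(14.6) = 15.7680.
ε = (∂Q_1/∂P_2)(P_2/Q_1) = 15.7680 × (7.72/954.049) ≈ 0.13.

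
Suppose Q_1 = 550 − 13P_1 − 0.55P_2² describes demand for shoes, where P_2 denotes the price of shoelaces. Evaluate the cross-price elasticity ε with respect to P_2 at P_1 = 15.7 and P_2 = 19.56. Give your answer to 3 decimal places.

At P_1 = 15.7 and P_2 = 19.56: Q_1 = 135.474.
∂Q_1/∂P_2 = -1.1P_2 = -1.1(19.56) = -21.5160.
ε = (∂Q_1/∂P_2)(P_2/Q_1) = -21.5160 × (19.56/135.474) ≈ -3.107.

-3.107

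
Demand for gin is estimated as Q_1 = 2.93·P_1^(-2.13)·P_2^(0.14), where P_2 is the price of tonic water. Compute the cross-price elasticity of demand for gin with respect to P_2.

In a log-linear (constant-elasticity) demand function, the coefficient on the exponent of P_2 is the cross-price elasticity.
ε = 0.14. Positive, so gin and tonic water are substitutes.

0.14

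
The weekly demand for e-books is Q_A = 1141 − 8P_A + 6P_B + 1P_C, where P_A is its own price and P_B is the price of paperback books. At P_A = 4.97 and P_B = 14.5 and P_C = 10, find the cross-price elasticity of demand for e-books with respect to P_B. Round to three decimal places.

At P_A = 4.97 and P_B = 14.5 and P_C = 10: Q_A = 1198.24.
∂Q_A/∂P_B = 6.
ε = (∂Q_A/∂P_B)(P_B/Q_A) = 6 × (14.5/1198.24) ≈ 0.073.

0.073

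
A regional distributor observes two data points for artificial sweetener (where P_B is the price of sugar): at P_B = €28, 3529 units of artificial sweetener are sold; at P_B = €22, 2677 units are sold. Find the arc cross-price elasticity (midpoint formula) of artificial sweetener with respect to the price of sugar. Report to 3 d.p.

1.144

ΔQ_A = 2677 − 3529 = -852; ΔP_B = 22 − 28 = -6.
Midpoints: Q̄_A = 3103.0, P̄_B = 25.00.
ε = (ΔQ_A/Q̄_A)/(ΔP_B/P̄_B) = (-852/3103.0)/(-6/25.00) ≈ 1.144.
ε > 0: artificial sweetener and sugar are substitutes.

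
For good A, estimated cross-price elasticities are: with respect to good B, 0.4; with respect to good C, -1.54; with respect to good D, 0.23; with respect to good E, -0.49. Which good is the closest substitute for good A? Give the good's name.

Substitutes have ε > 0. Among the positive values, 0.4 (good B) is largest.

good B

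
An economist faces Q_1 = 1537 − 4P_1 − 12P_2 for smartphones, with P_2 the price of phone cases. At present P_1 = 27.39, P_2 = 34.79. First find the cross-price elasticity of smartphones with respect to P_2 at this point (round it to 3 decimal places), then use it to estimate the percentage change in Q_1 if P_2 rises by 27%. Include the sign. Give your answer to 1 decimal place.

-11.2%

At P_1 = 27.39, P_2 = 34.79: Q_1 = 1009.96.
∂Q_1/∂P_2 = -12.
ε = (∂Q_1/∂P_2)(P_2/Q_1) = -12.0000 × 34.79/1009.96 ≈ -0.413.
%ΔQ_1 ≈ ε × %ΔP_2 = -0.413 × (27%) = -11.2%.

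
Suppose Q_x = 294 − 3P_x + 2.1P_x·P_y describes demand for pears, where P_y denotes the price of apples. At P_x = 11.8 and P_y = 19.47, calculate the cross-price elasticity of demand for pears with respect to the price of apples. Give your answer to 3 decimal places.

At P_x = 11.8 and P_y = 19.47: Q_x = 741.067.
∂Q_x/∂P_y = 2.1P_x = 2.1(11.8) = 24.7800.
ε = (∂Q_x/∂P_y)(P_y/Q_x) = 24.7800 × (19.47/741.067) ≈ 0.651.
ε > 0: substitutes.

0.651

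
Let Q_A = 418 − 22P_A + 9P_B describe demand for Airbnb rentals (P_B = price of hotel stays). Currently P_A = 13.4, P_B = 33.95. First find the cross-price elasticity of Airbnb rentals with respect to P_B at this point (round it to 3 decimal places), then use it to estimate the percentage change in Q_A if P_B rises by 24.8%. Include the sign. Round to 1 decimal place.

At P_A = 13.4, P_B = 33.95: Q_A = 428.75.
∂Q_A/∂P_B = 9.
ε = (∂Q_A/∂P_B)(P_B/Q_A) = 9.0000 × 33.95/428.75 ≈ 0.713.
%ΔQ_A ≈ ε × %ΔP_B = 0.713 × (24.8%) = 17.7%.

17.7%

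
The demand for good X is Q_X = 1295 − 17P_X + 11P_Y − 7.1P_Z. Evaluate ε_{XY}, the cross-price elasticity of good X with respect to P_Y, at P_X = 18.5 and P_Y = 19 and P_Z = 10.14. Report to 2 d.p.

At P_X = 18.5 and P_Y = 19 and P_Z = 10.14: Q_X = 1117.506.
∂Q_X/∂P_Y = 11.
ε = (∂Q_X/∂P_Y)(P_Y/Q_X) = 11 × (19/1117.506) ≈ 0.19.

0.19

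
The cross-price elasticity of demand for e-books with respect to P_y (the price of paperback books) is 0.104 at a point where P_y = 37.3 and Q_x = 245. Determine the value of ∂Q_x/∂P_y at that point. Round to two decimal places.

0.68

ε = (∂Q_x/∂P_y)·(P_y/Q_x) ⇒ ∂Q_x/∂P_y = ε·Q_x/P_y = 0.104 × 245/37.3 ≈ 0.68.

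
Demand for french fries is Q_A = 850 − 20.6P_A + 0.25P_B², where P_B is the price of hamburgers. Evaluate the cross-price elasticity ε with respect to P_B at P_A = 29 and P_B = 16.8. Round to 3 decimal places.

At P_A = 29 and P_B = 16.8: Q_A = 323.16.
∂Q_A/∂P_B = 0.5P_B = 0.5(16.8) = 8.4000.
ε = (∂Q_A/∂P_B)(P_B/Q_A) = 8.4000 × (16.8/323.16) ≈ 0.437.
ε > 0: substitutes.

0.437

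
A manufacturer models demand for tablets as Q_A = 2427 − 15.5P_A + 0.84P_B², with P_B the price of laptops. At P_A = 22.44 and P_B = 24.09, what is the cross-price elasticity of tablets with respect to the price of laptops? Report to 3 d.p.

0.380

At P_A = 22.44 and P_B = 24.09: Q_A = 2566.656.
∂Q_A/∂P_B = 1.68P_B = 1.68(24.09) = 40.4712.
ε = (∂Q_A/∂P_B)(P_B/Q_A) = 40.4712 × (24.09/2566.656) ≈ 0.380.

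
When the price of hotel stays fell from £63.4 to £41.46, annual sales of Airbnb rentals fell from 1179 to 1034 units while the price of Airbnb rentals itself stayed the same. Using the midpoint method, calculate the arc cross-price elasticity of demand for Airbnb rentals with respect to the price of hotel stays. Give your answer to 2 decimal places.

ΔQ_A = 1034 − 1179 = -145; ΔP_B = 41.46 − 63.4 = -21.94.
Midpoints: Q̄_A = 1106.5, P̄_B = 52.43.
ε = (ΔQ_A/Q̄_A)/(ΔP_B/P̄_B) = (-145/1106.5)/(-21.94/52.43) ≈ 0.31.

0.31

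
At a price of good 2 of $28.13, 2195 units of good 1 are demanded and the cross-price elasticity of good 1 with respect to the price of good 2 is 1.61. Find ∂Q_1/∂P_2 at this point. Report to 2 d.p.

125.63

ε = (∂Q_1/∂P_2)·(P_2/Q_1) ⇒ ∂Q_1/∂P_2 = ε·Q_1/P_2 = 1.61 × 2195/28.13 ≈ 125.63.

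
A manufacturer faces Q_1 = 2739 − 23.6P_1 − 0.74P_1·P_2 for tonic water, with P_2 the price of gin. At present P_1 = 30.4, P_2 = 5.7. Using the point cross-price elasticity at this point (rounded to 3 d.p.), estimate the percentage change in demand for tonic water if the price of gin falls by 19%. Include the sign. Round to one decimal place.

1.3%

At P_1 = 30.4, P_2 = 5.7: Q_1 = 1893.333.
∂Q_1/∂P_2 = -0.74P_1 = -22.4960.
ε = (∂Q_1/∂P_2)(P_2/Q_1) = -22.4960 × 5.7/1893.333 ≈ -0.068.
%ΔQ_1 ≈ ε × %ΔP_2 = -0.068 × (-19%) = 1.3%.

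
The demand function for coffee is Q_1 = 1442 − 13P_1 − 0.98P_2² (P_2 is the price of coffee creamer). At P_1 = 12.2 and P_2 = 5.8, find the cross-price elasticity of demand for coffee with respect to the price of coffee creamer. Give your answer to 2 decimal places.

-0.05

At P_1 = 12.2 and P_2 = 5.8: Q_1 = 1250.433.
∂Q_1/∂P_2 = -1.96P_2 = -1.96(5.8) = -11.3680.
ε = (∂Q_1/∂P_2)(P_2/Q_1) = -11.3680 × (5.8/1250.433) ≈ -0.05.
ε < 0: complements.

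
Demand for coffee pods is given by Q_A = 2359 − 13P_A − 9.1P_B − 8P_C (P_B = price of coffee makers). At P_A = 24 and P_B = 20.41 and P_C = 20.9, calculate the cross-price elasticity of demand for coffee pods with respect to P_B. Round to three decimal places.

At P_A = 24 and P_B = 20.41 and P_C = 20.9: Q_A = 1694.069.
∂Q_A/∂P_B = -9.1.
ε = (∂Q_A/∂P_B)(P_B/Q_A) = -9.1 × (20.41/1694.069) ≈ -0.110.
Since ε < 0, coffee pods and coffee makers are complements.

-0.110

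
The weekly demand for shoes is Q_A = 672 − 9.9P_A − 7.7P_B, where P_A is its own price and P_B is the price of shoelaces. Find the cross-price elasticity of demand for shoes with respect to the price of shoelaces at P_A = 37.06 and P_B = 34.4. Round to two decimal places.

At P_A = 37.06 and P_B = 34.4: Q_A = 40.226.
∂Q_A/∂P_B = -7.7.
ε = (∂Q_A/∂P_B)(P_B/Q_A) = -7.7 × (34.4/40.226) ≈ -6.58.

-6.58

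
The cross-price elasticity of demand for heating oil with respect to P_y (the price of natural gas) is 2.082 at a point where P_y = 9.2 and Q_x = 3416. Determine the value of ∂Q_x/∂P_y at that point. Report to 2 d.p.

ε = (∂Q_x/∂P_y)·(P_y/Q_x) ⇒ ∂Q_x/∂P_y = ε·Q_x/P_y = 2.082 × 3416/9.2 ≈ 773.06.

773.06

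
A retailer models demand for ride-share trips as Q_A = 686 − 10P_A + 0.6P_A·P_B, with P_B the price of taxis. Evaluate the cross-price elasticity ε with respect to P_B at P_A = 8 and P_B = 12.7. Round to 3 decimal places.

0.091

At P_A = 8 and P_B = 12.7: Q_A = 666.96.
∂Q_A/∂P_B = 0.6P_A = 0.6(8) = 4.8000.
ε = (∂Q_A/∂P_B)(P_B/Q_A) = 4.8000 × (12.7/666.96) ≈ 0.091.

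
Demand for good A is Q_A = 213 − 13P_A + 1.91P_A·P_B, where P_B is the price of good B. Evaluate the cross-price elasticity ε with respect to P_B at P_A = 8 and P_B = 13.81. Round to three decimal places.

At P_A = 8 and P_B = 13.81: Q_A = 320.017.
∂Q_A/∂P_B = 1.91P_A = 1.91(8) = 15.2800.
ε = (∂Q_A/∂P_B)(P_B/Q_A) = 15.2800 × (13.81/320.017) ≈ 0.659.
ε > 0: substitutes.

0.659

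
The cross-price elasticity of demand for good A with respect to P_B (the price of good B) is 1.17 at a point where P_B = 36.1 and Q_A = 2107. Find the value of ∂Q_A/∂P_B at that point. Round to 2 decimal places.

68.29

ε = (∂Q_A/∂P_B)·(P_B/Q_A) ⇒ ∂Q_A/∂P_B = ε·Q_A/P_B = 1.17 × 2107/36.1 ≈ 68.29.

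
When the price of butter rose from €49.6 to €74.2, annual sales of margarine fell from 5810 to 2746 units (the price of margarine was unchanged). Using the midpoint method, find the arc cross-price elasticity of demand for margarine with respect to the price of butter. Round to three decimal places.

-1.802

ΔQ_A = 2746 − 5810 = -3064; ΔP_B = 74.2 − 49.6 = 24.6.
Midpoints: Q̄_A = 4278.0, P̄_B = 61.90.
ε = (ΔQ_A/Q̄_A)/(ΔP_B/P̄_B) = (-3064/4278.0)/(24.6/61.90) ≈ -1.802.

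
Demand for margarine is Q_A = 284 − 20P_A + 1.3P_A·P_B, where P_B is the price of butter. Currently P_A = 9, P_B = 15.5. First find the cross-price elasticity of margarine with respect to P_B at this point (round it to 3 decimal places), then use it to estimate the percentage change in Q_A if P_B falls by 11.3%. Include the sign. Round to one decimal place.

At P_A = 9, P_B = 15.5: Q_A = 285.35.
∂Q_A/∂P_B = 1.3P_A = 11.7000.
ε = (∂Q_A/∂P_B)(P_B/Q_A) = 11.7000 × 15.5/285.35 ≈ 0.636.
%ΔQ_A ≈ ε × %ΔP_B = 0.636 × (-11.3%) = -7.2%.

-7.2%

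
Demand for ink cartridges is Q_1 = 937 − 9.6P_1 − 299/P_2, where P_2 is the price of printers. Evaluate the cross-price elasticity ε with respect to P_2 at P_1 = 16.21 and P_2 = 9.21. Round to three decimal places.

0.043

At P_1 = 16.21 and P_2 = 9.21: Q_1 = 748.919.
∂Q_1/∂P_2 = 299/P_2² = 3.5249.
ε = (∂Q_1/∂P_2)(P_2/Q_1) = 3.5249 × (9.21/748.919) ≈ 0.043.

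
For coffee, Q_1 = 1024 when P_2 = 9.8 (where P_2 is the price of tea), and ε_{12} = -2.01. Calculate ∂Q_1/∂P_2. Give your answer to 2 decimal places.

-210.02

ε = (∂Q_1/∂P_2)·(P_2/Q_1) ⇒ ∂Q_1/∂P_2 = ε·Q_1/P_2 = -2.01 × 1024/9.8 ≈ -210.02.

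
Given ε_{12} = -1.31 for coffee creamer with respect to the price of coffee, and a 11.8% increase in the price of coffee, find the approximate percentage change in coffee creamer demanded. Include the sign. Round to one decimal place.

%ΔQ ≈ ε × %ΔP of coffee = -1.31 × (11.8%) = -15.5%.
Demand for coffee creamer falls by about 15.5%.

-15.5%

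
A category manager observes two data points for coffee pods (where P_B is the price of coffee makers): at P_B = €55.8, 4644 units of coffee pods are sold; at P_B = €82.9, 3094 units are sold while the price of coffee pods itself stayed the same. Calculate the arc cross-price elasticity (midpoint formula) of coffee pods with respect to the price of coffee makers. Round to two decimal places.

-1.03

ΔQ_A = 3094 − 4644 = -1550; ΔP_B = 82.9 − 55.8 = 27.1.
Midpoints: Q̄_A = 3869.0, P̄_B = 69.35.
ε = (ΔQ_A/Q̄_A)/(ΔP_B/P̄_B) = (-1550/3869.0)/(27.1/69.35) ≈ -1.03.
ε < 0: coffee pods and coffee makers are complements.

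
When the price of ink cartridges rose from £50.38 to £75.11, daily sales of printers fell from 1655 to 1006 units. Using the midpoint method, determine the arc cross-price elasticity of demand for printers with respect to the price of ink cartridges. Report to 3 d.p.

-1.238

ΔQ_A = 1006 − 1655 = -649; ΔP_B = 75.11 − 50.38 = 24.73.
Midpoints: Q̄_A = 1330.5, P̄_B = 62.75.
ε = (ΔQ_A/Q̄_A)/(ΔP_B/P̄_B) = (-649/1330.5)/(24.73/62.75) ≈ -1.238.
ε < 0: printers and ink cartridges are complements.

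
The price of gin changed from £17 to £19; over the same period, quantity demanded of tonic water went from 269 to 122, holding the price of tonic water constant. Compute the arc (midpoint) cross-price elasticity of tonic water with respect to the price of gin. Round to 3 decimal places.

ΔQ_A = 122 − 269 = -147; ΔP_B = 19 − 17 = 2.
Midpoints: Q̄_A = 195.5, P̄_B = 18.00.
ε = (ΔQ_A/Q̄_A)/(ΔP_B/P̄_B) = (-147/195.5)/(2/18.00) ≈ -6.767.

-6.767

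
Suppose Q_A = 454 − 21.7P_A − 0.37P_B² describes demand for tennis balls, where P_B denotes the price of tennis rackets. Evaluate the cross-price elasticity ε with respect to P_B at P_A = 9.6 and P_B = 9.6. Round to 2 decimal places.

-0.32

At P_A = 9.6 and P_B = 9.6: Q_A = 211.581.
∂Q_A/∂P_B = -0.74P_B = -0.74(9.6) = -7.1040.
ε = (∂Q_A/∂P_B)(P_B/Q_A) = -7.1040 × (9.6/211.581) ≈ -0.32.
ε < 0: complements.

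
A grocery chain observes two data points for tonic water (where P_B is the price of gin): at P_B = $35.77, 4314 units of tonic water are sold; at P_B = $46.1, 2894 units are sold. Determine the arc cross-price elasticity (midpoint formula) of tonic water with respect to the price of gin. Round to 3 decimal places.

-1.561

ΔQ_A = 2894 − 4314 = -1420; ΔP_B = 46.1 − 35.77 = 10.33.
Midpoints: Q̄_A = 3604.0, P̄_B = 40.94.
ε = (ΔQ_A/Q̄_A)/(ΔP_B/P̄_B) = (-1420/3604.0)/(10.33/40.94) ≈ -1.561.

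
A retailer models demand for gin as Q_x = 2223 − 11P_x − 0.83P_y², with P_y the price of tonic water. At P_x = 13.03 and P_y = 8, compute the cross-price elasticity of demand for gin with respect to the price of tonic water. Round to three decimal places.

At P_x = 13.03 and P_y = 8: Q_x = 2026.55.
∂Q_x/∂P_y = -1.66P_y = -1.66(8) = -13.2800.
ε = (∂Q_x/∂P_y)(P_y/Q_x) = -13.2800 × (8/2026.55) ≈ -0.052.

-0.052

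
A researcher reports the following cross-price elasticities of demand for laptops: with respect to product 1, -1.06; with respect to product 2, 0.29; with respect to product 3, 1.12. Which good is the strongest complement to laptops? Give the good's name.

Complements have ε < 0. The most negative value is -1.06 (product 1).

product 1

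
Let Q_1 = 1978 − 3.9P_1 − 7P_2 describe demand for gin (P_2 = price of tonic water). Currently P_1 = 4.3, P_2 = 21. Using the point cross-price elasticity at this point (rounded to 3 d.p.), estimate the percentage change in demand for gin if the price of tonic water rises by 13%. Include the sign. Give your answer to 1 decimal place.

At P_1 = 4.3, P_2 = 21: Q_1 = 1814.23.
∂Q_1/∂P_2 = -7.
ε = (∂Q_1/∂P_2)(P_2/Q_1) = -7.0000 × 21/1814.23 ≈ -0.081.
%ΔQ_1 ≈ ε × %ΔP_2 = -0.081 × (13%) = -1.1%.

-1.1%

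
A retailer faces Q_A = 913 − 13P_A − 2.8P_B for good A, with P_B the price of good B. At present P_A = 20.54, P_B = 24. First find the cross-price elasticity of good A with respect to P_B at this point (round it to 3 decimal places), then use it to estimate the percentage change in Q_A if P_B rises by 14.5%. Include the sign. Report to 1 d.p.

-1.7%

At P_A = 20.54, P_B = 24: Q_A = 578.78.
∂Q_A/∂P_B = -2.8.
ε = (∂Q_A/∂P_B)(P_B/Q_A) = -2.8000 × 24/578.78 ≈ -0.116.
%ΔQ_A ≈ ε × %ΔP_B = -0.116 × (14.5%) = -1.7%.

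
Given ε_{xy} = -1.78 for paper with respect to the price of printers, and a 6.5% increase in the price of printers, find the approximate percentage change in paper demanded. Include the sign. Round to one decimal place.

-11.6%

%ΔQ ≈ ε × %ΔP of printers = -1.78 × (6.5%) = -11.6%.
Demand for paper falls by about 11.6%.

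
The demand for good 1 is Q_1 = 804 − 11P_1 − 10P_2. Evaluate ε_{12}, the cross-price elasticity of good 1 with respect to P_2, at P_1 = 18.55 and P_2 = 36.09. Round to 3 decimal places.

At P_1 = 18.55 and P_2 = 36.09: Q_1 = 239.05.
∂Q_1/∂P_2 = -10.
ε = (∂Q_1/∂P_2)(P_2/Q_1) = -10 × (36.09/239.05) ≈ -1.510.

-1.510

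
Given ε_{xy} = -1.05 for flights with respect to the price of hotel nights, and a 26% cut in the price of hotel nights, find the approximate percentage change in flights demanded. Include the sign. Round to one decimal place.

%ΔQ ≈ ε × %ΔP of hotel nights = -1.05 × (-26%) = 27.3%.

27.3%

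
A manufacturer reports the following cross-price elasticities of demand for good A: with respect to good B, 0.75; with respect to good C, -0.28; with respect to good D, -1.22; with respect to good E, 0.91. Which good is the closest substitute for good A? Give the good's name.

good E

Substitutes have ε > 0. Among the positive values, 0.91 (good E) is largest.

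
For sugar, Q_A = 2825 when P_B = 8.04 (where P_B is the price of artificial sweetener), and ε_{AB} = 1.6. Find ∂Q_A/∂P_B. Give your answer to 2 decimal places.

ε = (∂Q_A/∂P_B)·(P_B/Q_A) ⇒ ∂Q_A/∂P_B = ε·Q_A/P_B = 1.6 × 2825/8.04 ≈ 562.19.

562.19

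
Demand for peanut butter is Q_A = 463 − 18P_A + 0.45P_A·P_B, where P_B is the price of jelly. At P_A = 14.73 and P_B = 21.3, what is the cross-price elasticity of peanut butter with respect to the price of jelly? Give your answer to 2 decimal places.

0.42

At P_A = 14.73 and P_B = 21.3: Q_A = 339.047.
∂Q_A/∂P_B = 0.45P_A = 0.45(14.73) = 6.6285.
ε = (∂Q_A/∂P_B)(P_B/Q_A) = 6.6285 × (21.3/339.047) ≈ 0.42.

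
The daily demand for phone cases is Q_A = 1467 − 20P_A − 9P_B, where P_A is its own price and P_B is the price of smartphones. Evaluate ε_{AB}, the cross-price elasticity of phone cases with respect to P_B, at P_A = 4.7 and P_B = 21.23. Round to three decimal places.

-0.162

At P_A = 4.7 and P_B = 21.23: Q_A = 1181.93.
∂Q_A/∂P_B = -9.
ε = (∂Q_A/∂P_B)(P_B/Q_A) = -9 × (21.23/1181.93) ≈ -0.162.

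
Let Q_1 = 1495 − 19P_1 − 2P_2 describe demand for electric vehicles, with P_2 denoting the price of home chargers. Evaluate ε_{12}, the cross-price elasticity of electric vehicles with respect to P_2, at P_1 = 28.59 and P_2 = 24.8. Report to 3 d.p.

-0.055

At P_1 = 28.59 and P_2 = 24.8: Q_1 = 902.19.
∂Q_1/∂P_2 = -2.
ε = (∂Q_1/∂P_2)(P_2/Q_1) = -2 × (24.8/902.19) ≈ -0.055.
Since ε < 0, electric vehicles and home chargers are complements.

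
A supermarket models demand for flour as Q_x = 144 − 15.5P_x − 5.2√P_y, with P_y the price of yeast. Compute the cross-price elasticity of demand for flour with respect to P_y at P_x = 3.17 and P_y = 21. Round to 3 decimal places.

-0.168

At P_x = 3.17 and P_y = 21: Q_x = 71.036.
∂Q_x/∂P_y = -5.2/(2√P_y) = -5.2/(2√21) = -0.5674.
ε = (∂Q_x/∂P_y)(P_y/Q_x) = -0.5674 × (21/71.036) ≈ -0.168.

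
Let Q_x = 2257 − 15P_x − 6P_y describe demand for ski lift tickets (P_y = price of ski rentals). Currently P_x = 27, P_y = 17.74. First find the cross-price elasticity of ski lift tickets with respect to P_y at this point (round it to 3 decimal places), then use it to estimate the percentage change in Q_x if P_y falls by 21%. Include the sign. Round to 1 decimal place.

1.3%

At P_x = 27, P_y = 17.74: Q_x = 1745.56.
∂Q_x/∂P_y = -6.
ε = (∂Q_x/∂P_y)(P_y/Q_x) = -6.0000 × 17.74/1745.56 ≈ -0.061.
%ΔQ_x ≈ ε × %ΔP_y = -0.061 × (-21%) = 1.3%.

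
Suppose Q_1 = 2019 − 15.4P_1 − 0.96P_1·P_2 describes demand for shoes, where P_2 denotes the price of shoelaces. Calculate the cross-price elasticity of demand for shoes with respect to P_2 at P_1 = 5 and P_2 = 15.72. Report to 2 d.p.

-0.04

At P_1 = 5 and P_2 = 15.72: Q_1 = 1866.544.
∂Q_1/∂P_2 = -0.96P_1 = -0.96(5) = -4.8000.
ε = (∂Q_1/∂P_2)(P_2/Q_1) = -4.8000 × (15.72/1866.544) ≈ -0.04.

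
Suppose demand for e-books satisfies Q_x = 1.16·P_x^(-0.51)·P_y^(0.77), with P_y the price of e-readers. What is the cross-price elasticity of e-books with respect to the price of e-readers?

0.77

In a log-linear (constant-elasticity) demand function, the coefficient on the exponent of P_y is the cross-price elasticity.
ε = 0.77. Positive, so e-books and e-readers are substitutes.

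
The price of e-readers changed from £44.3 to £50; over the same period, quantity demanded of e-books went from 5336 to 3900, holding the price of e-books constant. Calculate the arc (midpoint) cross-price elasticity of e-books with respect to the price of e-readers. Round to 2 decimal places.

ΔQ_A = 3900 − 5336 = -1436; ΔP_B = 50 − 44.3 = 5.7.
Midpoints: Q̄_A = 4618.0, P̄_B = 47.15.
ε = (ΔQ_A/Q̄_A)/(ΔP_B/P̄_B) = (-1436/4618.0)/(5.7/47.15) ≈ -2.57.

-2.57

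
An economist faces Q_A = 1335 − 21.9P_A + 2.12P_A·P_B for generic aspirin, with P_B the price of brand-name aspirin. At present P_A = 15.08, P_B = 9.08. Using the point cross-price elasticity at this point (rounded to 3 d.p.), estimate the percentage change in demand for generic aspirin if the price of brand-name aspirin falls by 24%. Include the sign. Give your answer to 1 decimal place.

At P_A = 15.08, P_B = 9.08: Q_A = 1295.032.
∂Q_A/∂P_B = 2.12P_A = 31.9696.
ε = (∂Q_A/∂P_B)(P_B/Q_A) = 31.9696 × 9.08/1295.032 ≈ 0.224.
%ΔQ_A ≈ ε × %ΔP_B = 0.224 × (-24%) = -5.4%.

-5.4%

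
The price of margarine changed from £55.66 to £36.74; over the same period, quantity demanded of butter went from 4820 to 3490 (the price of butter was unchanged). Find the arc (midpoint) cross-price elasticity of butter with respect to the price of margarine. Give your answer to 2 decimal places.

0.78

ΔQ_A = 3490 − 4820 = -1330; ΔP_B = 36.74 − 55.66 = -18.92.
Midpoints: Q̄_A = 4155.0, P̄_B = 46.20.
ε = (ΔQ_A/Q̄_A)/(ΔP_B/P̄_B) = (-1330/4155.0)/(-18.92/46.20) ≈ 0.78.
ε > 0: butter and margarine are substitutes.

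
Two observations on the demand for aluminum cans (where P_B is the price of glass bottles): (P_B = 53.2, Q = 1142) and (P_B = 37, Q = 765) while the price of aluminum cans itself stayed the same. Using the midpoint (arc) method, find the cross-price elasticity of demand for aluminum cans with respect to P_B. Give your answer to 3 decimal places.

ΔQ_A = 765 − 1142 = -377; ΔP_B = 37 − 53.2 = -16.2.
Midpoints: Q̄_A = 953.5, P̄_B = 45.10.
ε = (ΔQ_A/Q̄_A)/(ΔP_B/P̄_B) = (-377/953.5)/(-16.2/45.10) ≈ 1.101.

1.101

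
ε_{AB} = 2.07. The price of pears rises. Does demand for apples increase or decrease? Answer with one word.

increase

ε > 0 and the price of pears rises, so the quantity of apples moves in the same direction: it increases.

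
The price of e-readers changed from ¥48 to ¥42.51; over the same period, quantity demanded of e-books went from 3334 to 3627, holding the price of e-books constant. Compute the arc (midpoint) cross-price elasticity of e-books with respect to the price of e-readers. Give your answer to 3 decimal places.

ΔQ_A = 3627 − 3334 = 293; ΔP_B = 42.51 − 48 = -5.49.
Midpoints: Q̄_A = 3480.5, P̄_B = 45.25.
ε = (ΔQ_A/Q̄_A)/(ΔP_B/P̄_B) = (293/3480.5)/(-5.49/45.25) ≈ -0.694.
ε < 0: e-books and e-readers are complements.

-0.694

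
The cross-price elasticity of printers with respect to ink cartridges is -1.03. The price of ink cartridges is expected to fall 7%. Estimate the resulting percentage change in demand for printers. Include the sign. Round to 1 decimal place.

7.2%

%ΔQ ≈ ε × %ΔP of ink cartridges = -1.03 × (-7%) = 7.2%.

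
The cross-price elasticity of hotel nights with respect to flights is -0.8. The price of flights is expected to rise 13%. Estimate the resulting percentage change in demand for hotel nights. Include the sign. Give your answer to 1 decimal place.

%ΔQ ≈ ε × %ΔP of flights = -0.8 × (13%) = -10.4%.
Demand for hotel nights falls by about 10.4%.

-10.4%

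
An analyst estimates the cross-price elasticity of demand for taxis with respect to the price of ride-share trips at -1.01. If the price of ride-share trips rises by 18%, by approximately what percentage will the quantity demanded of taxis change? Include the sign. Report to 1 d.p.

-18.2%

%ΔQ ≈ ε × %ΔP of ride-share trips = -1.01 × (18%) = -18.2%.
Demand for taxis falls by about 18.2%.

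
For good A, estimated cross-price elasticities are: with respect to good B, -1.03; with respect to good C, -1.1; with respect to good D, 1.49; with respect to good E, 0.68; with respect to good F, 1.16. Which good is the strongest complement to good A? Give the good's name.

Complements have ε < 0. The most negative value is -1.1 (good C).

good C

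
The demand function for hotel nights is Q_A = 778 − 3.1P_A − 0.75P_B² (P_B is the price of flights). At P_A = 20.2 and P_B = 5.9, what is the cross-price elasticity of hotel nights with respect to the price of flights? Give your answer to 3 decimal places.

At P_A = 20.2 and P_B = 5.9: Q_A = 689.273.
∂Q_A/∂P_B = -1.5P_B = -1.5(5.9) = -8.8500.
ε = (∂Q_A/∂P_B)(P_B/Q_A) = -8.8500 × (5.9/689.273) ≈ -0.076.

-0.076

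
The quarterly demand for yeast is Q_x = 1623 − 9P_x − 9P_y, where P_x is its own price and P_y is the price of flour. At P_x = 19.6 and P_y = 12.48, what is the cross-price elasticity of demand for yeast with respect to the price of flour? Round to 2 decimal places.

At P_x = 19.6 and P_y = 12.48: Q_x = 1334.28.
∂Q_x/∂P_y = -9.
ε = (∂Q_x/∂P_y)(P_y/Q_x) = -9 × (12.48/1334.28) ≈ -0.08.
Since ε < 0, yeast and flour are complements.

-0.08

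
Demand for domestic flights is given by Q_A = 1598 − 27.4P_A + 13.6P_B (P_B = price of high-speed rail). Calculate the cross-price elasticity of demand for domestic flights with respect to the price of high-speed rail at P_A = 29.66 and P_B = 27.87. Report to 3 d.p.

At P_A = 29.66 and P_B = 27.87: Q_A = 1164.348.
∂Q_A/∂P_B = 13.6.
ε = (∂Q_A/∂P_B)(P_B/Q_A) = 13.6 × (27.87/1164.348) ≈ 0.326.

0.326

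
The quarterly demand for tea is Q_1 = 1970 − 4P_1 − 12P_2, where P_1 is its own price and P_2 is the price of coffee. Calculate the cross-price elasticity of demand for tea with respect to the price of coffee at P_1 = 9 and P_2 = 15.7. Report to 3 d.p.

-0.108

At P_1 = 9 and P_2 = 15.7: Q_1 = 1745.6.
∂Q_1/∂P_2 = -12.
ε = (∂Q_1/∂P_2)(P_2/Q_1) = -12 × (15.7/1745.6) ≈ -0.108.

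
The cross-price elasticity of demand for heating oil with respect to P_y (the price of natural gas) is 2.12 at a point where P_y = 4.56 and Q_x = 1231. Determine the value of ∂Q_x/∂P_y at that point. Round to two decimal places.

572.31

ε = (∂Q_x/∂P_y)·(P_y/Q_x) ⇒ ∂Q_x/∂P_y = ε·Q_x/P_y = 2.12 × 1231/4.56 ≈ 572.31.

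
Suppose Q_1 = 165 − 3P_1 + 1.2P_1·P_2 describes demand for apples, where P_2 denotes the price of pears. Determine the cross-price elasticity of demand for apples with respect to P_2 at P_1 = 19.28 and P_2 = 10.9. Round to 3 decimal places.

0.702

At P_1 = 19.28 and P_2 = 10.9: Q_1 = 359.342.
∂Q_1/∂P_2 = 1.2P_1 = 1.2(19.28) = 23.1360.
ε = (∂Q_1/∂P_2)(P_2/Q_1) = 23.1360 × (10.9/359.342) ≈ 0.702.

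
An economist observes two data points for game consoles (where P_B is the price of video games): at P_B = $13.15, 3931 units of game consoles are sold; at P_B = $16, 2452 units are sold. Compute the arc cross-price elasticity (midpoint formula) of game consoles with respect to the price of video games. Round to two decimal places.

ΔQ_A = 2452 − 3931 = -1479; ΔP_B = 16 − 13.15 = 2.85.
Midpoints: Q̄_A = 3191.5, P̄_B = 14.57.
ε = (ΔQ_A/Q̄_A)/(ΔP_B/P̄_B) = (-1479/3191.5)/(2.85/14.57) ≈ -2.37.
ε < 0: game consoles and video games are complements.

-2.37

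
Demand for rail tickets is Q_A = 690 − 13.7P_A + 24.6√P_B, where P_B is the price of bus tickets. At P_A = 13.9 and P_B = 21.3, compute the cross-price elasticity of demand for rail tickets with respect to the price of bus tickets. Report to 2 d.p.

0.09

At P_A = 13.9 and P_B = 21.3: Q_A = 613.104.
∂Q_A/∂P_B = 24.6/(2√P_B) = 24.6/(2√21.3) = 2.6651.
ε = (∂Q_A/∂P_B)(P_B/Q_A) = 2.6651 × (21.3/613.104) ≈ 0.09.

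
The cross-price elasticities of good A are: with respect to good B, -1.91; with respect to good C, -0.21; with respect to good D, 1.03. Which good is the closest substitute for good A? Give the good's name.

Substitutes have ε > 0. Among the positive values, 1.03 (good D) is largest.

good D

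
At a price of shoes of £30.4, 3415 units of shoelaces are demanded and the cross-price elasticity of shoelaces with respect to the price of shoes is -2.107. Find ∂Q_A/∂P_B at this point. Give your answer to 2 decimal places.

ε = (∂Q_A/∂P_B)·(P_B/Q_A) ⇒ ∂Q_A/∂P_B = ε·Q_A/P_B = -2.107 × 3415/30.4 ≈ -236.69.

-236.69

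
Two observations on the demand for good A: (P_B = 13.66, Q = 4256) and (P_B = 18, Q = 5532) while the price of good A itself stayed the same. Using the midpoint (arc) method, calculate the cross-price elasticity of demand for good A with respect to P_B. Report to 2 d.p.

0.95

ΔQ_A = 5532 − 4256 = 1276; ΔP_B = 18 − 13.66 = 4.34.
Midpoints: Q̄_A = 4894.0, P̄_B = 15.83.
ε = (ΔQ_A/Q̄_A)/(ΔP_B/P̄_B) = (1276/4894.0)/(4.34/15.83) ≈ 0.95.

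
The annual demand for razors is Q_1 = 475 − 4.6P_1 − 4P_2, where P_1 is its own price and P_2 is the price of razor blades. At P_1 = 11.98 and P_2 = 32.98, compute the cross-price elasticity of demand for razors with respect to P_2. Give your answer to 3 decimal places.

-0.458

At P_1 = 11.98 and P_2 = 32.98: Q_1 = 287.972.
∂Q_1/∂P_2 = -4.
ε = (∂Q_1/∂P_2)(P_2/Q_1) = -4 × (32.98/287.972) ≈ -0.458.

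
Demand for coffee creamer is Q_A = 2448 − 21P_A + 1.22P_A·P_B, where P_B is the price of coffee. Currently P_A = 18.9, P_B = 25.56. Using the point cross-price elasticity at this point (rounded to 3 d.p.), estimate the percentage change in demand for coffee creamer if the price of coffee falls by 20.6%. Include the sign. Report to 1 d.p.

At P_A = 18.9, P_B = 25.56: Q_A = 2640.462.
∂Q_A/∂P_B = 1.22P_A = 23.0580.
ε = (∂Q_A/∂P_B)(P_B/Q_A) = 23.0580 × 25.56/2640.462 ≈ 0.223.
%ΔQ_A ≈ ε × %ΔP_B = 0.223 × (-20.6%) = -4.6%.

-4.6%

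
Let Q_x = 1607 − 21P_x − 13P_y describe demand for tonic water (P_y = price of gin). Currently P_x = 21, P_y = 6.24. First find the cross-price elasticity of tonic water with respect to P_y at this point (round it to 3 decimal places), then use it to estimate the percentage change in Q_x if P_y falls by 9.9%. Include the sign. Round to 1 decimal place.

0.7%

At P_x = 21, P_y = 6.24: Q_x = 1084.88.
∂Q_x/∂P_y = -13.
ε = (∂Q_x/∂P_y)(P_y/Q_x) = -13.0000 × 6.24/1084.88 ≈ -0.075.
%ΔQ_x ≈ ε × %ΔP_y = -0.075 × (-9.9%) = 0.7%.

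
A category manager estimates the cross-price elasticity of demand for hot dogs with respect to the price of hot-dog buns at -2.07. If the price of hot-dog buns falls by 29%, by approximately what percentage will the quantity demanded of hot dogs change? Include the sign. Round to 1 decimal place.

%ΔQ ≈ ε × %ΔP of hot-dog buns = -2.07 × (-29%) = 60.0%.

60.0%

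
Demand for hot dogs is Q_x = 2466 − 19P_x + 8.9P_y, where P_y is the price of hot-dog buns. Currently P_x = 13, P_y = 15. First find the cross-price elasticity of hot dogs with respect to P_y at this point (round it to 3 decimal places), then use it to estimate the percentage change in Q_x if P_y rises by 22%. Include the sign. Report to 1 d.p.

1.3%

At P_x = 13, P_y = 15: Q_x = 2352.5.
∂Q_x/∂P_y = 8.9.
ε = (∂Q_x/∂P_y)(P_y/Q_x) = 8.9000 × 15/2352.5 ≈ 0.057.
%ΔQ_x ≈ ε × %ΔP_y = 0.057 × (22%) = 1.3%.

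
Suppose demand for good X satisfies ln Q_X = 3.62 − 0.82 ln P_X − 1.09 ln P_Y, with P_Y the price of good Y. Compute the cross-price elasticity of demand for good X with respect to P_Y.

In a log-linear (constant-elasticity) demand function, the coefficient on ln P_Y is the cross-price elasticity.
ε = -1.09. Negative, so good X and good Y are complements.

-1.09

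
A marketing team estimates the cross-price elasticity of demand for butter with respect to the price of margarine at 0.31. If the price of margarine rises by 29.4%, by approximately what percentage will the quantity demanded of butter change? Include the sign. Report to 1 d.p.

9.1%

%ΔQ ≈ ε × %ΔP of margarine = 0.31 × (29.4%) = 9.1%.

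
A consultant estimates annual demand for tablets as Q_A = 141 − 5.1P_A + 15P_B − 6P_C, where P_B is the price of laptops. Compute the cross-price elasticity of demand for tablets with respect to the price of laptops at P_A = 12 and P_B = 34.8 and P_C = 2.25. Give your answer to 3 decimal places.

At P_A = 12 and P_B = 34.8 and P_C = 2.25: Q_A = 588.3.
∂Q_A/∂P_B = 15.
ε = (∂Q_A/∂P_B)(P_B/Q_A) = 15 × (34.8/588.3) ≈ 0.887.
Since ε > 0, tablets and laptops are substitutes.

0.887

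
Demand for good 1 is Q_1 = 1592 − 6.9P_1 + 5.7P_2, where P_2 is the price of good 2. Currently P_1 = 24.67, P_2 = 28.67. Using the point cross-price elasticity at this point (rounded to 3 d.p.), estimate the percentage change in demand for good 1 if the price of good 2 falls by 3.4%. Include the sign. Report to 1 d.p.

-0.4%

At P_1 = 24.67, P_2 = 28.67: Q_1 = 1585.196.
∂Q_1/∂P_2 = 5.7.
ε = (∂Q_1/∂P_2)(P_2/Q_1) = 5.7000 × 28.67/1585.196 ≈ 0.103.
%ΔQ_1 ≈ ε × %ΔP_2 = 0.103 × (-3.4%) = -0.4%.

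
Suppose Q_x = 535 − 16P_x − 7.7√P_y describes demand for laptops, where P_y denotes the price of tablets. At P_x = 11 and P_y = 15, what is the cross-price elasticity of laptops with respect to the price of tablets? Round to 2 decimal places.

-0.05

At P_x = 11 and P_y = 15: Q_x = 329.178.
∂Q_x/∂P_y = -7.7/(2√P_y) = -7.7/(2√15) = -0.9941.
ε = (∂Q_x/∂P_y)(P_y/Q_x) = -0.9941 × (15/329.178) ≈ -0.05.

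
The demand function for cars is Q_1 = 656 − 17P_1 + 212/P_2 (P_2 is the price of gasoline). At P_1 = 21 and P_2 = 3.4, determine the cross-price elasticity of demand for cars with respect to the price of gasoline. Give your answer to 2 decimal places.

At P_1 = 21 and P_2 = 3.4: Q_1 = 361.353.
∂Q_1/∂P_2 = −212/P_2² = -18.3391.
ε = (∂Q_1/∂P_2)(P_2/Q_1) = -18.3391 × (3.4/361.353) ≈ -0.17.
ε < 0: complements.

-0.17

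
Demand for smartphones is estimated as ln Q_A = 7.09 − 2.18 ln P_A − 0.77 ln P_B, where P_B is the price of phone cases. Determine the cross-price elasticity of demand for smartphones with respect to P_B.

In a log-linear (constant-elasticity) demand function, the coefficient on ln P_B is the cross-price elasticity.
ε = -0.77. Negative, so smartphones and phone cases are complements.

-0.77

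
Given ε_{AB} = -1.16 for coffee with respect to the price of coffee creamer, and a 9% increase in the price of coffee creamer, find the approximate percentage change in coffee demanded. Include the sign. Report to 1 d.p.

%ΔQ ≈ ε × %ΔP of coffee creamer = -1.16 × (9%) = -10.4%.

-10.4%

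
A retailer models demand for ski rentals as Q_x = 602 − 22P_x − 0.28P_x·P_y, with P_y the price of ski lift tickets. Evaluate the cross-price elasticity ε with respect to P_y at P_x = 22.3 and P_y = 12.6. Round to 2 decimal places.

At P_x = 22.3 and P_y = 12.6: Q_x = 32.726.
∂Q_x/∂P_y = -0.28P_x = -0.28(22.3) = -6.2440.
ε = (∂Q_x/∂P_y)(P_y/Q_x) = -6.2440 × (12.6/32.726) ≈ -2.40.

-2.40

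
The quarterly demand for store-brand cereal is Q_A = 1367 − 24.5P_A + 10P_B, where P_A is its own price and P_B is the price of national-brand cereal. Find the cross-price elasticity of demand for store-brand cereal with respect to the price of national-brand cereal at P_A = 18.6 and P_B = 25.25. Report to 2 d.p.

At P_A = 18.6 and P_B = 25.25: Q_A = 1163.8.
∂Q_A/∂P_B = 10.
ε = (∂Q_A/∂P_B)(P_B/Q_A) = 10 × (25.25/1163.8) ≈ 0.22.

0.22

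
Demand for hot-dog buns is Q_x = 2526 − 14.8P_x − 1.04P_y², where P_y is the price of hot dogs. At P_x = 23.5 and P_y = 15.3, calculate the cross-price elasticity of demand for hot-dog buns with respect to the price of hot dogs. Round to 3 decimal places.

At P_x = 23.5 and P_y = 15.3: Q_x = 1934.746.
∂Q_x/∂P_y = -2.08P_y = -2.08(15.3) = -31.8240.
ε = (∂Q_x/∂P_y)(P_y/Q_x) = -31.8240 × (15.3/1934.746) ≈ -0.252.

-0.252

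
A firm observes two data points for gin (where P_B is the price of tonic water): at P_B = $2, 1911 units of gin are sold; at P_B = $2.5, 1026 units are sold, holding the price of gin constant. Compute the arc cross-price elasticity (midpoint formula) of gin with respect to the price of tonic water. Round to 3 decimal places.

-2.712

ΔQ_A = 1026 − 1911 = -885; ΔP_B = 2.5 − 2 = 0.5.
Midpoints: Q̄_A = 1468.5, P̄_B = 2.25.
ε = (ΔQ_A/Q̄_A)/(ΔP_B/P̄_B) = (-885/1468.5)/(0.5/2.25) ≈ -2.712.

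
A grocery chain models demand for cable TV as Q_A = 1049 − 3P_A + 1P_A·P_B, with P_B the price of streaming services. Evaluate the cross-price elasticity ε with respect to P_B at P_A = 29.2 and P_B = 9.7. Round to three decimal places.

0.228

At P_A = 29.2 and P_B = 9.7: Q_A = 1244.64.
∂Q_A/∂P_B = 1P_A = 1(29.2) = 29.2000.
ε = (∂Q_A/∂P_B)(P_B/Q_A) = 29.2000 × (9.7/1244.64) ≈ 0.228.
ε > 0: substitutes.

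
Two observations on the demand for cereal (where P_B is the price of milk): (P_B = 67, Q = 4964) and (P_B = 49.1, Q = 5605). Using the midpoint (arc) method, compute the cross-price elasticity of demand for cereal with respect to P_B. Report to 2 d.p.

-0.39

ΔQ_A = 5605 − 4964 = 641; ΔP_B = 49.1 − 67 = -17.9.
Midpoints: Q̄_A = 5284.5, P̄_B = 58.05.
ε = (ΔQ_A/Q̄_A)/(ΔP_B/P̄_B) = (641/5284.5)/(-17.9/58.05) ≈ -0.39.
ε < 0: cereal and milk are complements.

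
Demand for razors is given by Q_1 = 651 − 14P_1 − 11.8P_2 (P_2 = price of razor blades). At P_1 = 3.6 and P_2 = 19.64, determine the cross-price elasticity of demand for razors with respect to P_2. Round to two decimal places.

At P_1 = 3.6 and P_2 = 19.64: Q_1 = 368.848.
∂Q_1/∂P_2 = -11.8.
ε = (∂Q_1/∂P_2)(P_2/Q_1) = -11.8 × (19.64/368.848) ≈ -0.63.

-0.63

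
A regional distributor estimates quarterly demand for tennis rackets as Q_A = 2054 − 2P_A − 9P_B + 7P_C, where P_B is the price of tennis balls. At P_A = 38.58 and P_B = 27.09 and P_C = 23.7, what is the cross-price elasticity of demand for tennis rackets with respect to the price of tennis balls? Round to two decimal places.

-0.13

At P_A = 38.58 and P_B = 27.09 and P_C = 23.7: Q_A = 1898.93.
∂Q_A/∂P_B = -9.
ε = (∂Q_A/∂P_B)(P_B/Q_A) = -9 × (27.09/1898.93) ≈ -0.13.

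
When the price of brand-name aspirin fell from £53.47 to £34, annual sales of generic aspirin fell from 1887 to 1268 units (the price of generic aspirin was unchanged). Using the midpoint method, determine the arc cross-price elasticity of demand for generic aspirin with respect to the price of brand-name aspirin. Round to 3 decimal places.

ΔQ_A = 1268 − 1887 = -619; ΔP_B = 34 − 53.47 = -19.47.
Midpoints: Q̄_A = 1577.5, P̄_B = 43.73.
ε = (ΔQ_A/Q̄_A)/(ΔP_B/P̄_B) = (-619/1577.5)/(-19.47/43.73) ≈ 0.881.

0.881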